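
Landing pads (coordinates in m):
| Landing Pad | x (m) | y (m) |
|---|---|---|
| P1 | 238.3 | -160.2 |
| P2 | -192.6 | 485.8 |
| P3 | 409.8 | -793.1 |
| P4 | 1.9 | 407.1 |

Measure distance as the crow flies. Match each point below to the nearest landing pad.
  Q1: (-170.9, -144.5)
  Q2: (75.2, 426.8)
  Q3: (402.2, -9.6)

Q1→P1; Q2→P4; Q3→P1

Q1 at (-170.9, -144.5):
  P1: 409.5 m
  P2: 630.7 m
  P3: 870.6 m
  P4: 578.0 m
  → nearest: P1 (409.5 m)
Q2 at (75.2, 426.8):
  P1: 609.2 m
  P2: 274.2 m
  P3: 1265.0 m
  P4: 75.9 m
  → nearest: P4 (75.9 m)
Q3 at (402.2, -9.6):
  P1: 222.6 m
  P2: 774.1 m
  P3: 783.5 m
  P4: 577.8 m
  → nearest: P1 (222.6 m)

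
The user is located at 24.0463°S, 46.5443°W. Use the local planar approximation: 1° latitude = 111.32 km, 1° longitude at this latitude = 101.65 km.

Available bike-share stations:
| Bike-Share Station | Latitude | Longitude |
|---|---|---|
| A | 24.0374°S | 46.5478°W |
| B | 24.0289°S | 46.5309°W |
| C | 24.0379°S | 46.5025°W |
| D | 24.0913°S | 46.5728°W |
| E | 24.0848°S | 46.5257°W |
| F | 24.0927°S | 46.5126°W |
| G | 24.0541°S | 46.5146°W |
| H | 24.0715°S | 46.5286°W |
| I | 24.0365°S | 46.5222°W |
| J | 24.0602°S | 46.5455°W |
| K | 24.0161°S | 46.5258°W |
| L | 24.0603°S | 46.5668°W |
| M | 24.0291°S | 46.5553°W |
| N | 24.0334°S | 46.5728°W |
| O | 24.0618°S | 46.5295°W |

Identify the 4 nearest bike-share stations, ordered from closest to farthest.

Distances from 24.0463°S, 46.5443°W:
A: √((0.0089·111.32)² + (-0.0035·101.65)²) = √(0.981582 + 0.126576) = 1.0527 km
B: √((0.0174·111.32)² + (0.0134·101.65)²) = √(3.751845 + 1.855344) = 2.3680 km
C: √((0.0084·111.32)² + (0.0418·101.65)²) = √(0.874390 + 18.053746) = 4.3506 km
D: √((-0.0450·111.32)² + (-0.0285·101.65)²) = √(25.094088 + 8.392754) = 5.7868 km
E: √((-0.0385·111.32)² + (0.0186·101.65)²) = √(18.368253 + 3.574709) = 4.6843 km
F: √((-0.0464·111.32)² + (0.0317·101.65)²) = √(26.679787 + 10.383250) = 6.0879 km
G: √((-0.0078·111.32)² + (0.0297·101.65)²) = √(0.753938 + 9.114391) = 3.1414 km
H: √((-0.0252·111.32)² + (0.0157·101.65)²) = √(7.869506 + 2.546913) = 3.2274 km
I: √((0.0098·111.32)² + (0.0221·101.65)²) = √(1.190141 + 5.046605) = 2.4973 km
J: √((-0.0139·111.32)² + (-0.0012·101.65)²) = √(2.394286 + 0.014879) = 1.5521 km
K: √((0.0302·111.32)² + (0.0185·101.65)²) = √(11.302130 + 3.536374) = 3.8521 km
L: √((-0.0140·111.32)² + (-0.0225·101.65)²) = √(2.428860 + 5.230941) = 2.7676 km
M: √((0.0172·111.32)² + (-0.0110·101.65)²) = √(3.666091 + 1.250259) = 2.2173 km
N: √((0.0129·111.32)² + (-0.0285·101.65)²) = √(2.062176 + 8.392754) = 3.2334 km
O: √((-0.0155·111.32)² + (0.0148·101.65)²) = √(2.977212 + 2.263280) = 2.2892 km
Sorted: A (1.0527 km) < J (1.5521 km) < M (2.2173 km) < O (2.2892 km) < B (2.3680 km) < I (2.4973 km) < …

A, J, M, O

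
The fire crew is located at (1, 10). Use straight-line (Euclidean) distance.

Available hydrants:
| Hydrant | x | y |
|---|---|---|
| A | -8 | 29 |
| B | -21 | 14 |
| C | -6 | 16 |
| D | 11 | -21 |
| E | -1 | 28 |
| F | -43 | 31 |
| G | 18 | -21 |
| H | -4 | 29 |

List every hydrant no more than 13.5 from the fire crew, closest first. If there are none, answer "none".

C

Distances from (1, 10):
A: √((-9)² + (19)²) = √(81.000 + 361.000) = 21.0
B: √((-22)² + (4)²) = √(484.000 + 16.000) = 22.4
C: √((-7)² + (6)²) = √(49.000 + 36.000) = 9.2
D: √((10)² + (-31)²) = √(100.000 + 961.000) = 32.6
E: √((-2)² + (18)²) = √(4.000 + 324.000) = 18.1
F: √((-44)² + (21)²) = √(1936.000 + 441.000) = 48.8
G: √((17)² + (-31)²) = √(289.000 + 961.000) = 35.4
H: √((-5)² + (19)²) = √(25.000 + 361.000) = 19.6
Threshold 13.5: C (9.2) is within range.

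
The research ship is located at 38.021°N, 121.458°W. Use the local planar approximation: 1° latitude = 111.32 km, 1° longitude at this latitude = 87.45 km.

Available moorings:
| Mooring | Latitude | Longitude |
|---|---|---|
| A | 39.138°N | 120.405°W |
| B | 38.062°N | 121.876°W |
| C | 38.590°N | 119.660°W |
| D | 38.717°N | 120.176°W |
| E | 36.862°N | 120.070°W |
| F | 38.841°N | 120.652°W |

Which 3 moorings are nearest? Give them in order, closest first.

Distances from 38.021°N, 121.458°W:
A: √((1.117·111.32)² + (1.053·87.45)²) = √(15461.53976 + 8479.61960) = 154.729 km
B: √((0.041·111.32)² + (-0.418·87.45)²) = √(20.83119 + 1336.20223) = 36.838 km
C: √((0.569·111.32)² + (1.798·87.45)²) = √(4012.09242 + 24722.87667) = 169.514 km
D: √((0.696·111.32)² + (1.282·87.45)²) = √(6002.95205 + 12568.85390) = 136.278 km
E: √((-1.159·111.32)² + (1.388·87.45)²) = √(16646.12944 + 14733.25006) = 177.142 km
F: √((0.820·111.32)² + (0.806·87.45)²) = √(8332.47655 + 4968.09293) = 115.328 km
Sorted: B (36.838 km) < F (115.328 km) < D (136.278 km) < A (154.729 km) < C (169.514 km) < …

B, F, D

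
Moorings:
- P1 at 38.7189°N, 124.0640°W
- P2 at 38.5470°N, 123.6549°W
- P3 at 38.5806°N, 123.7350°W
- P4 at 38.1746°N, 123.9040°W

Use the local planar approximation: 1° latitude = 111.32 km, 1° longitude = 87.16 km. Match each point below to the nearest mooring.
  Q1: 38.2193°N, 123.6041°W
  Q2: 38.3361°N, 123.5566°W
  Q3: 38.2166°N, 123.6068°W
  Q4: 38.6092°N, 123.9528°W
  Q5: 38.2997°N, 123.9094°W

Q1 at 38.2193°N, 123.6041°W:
  P1: 68.5557 km
  P2: 36.7473 km
  P3: 41.8068 km
  P4: 26.6087 km
  → nearest: P4 (26.6087 km)
Q2 at 38.3361°N, 123.5566°W:
  P1: 61.4145 km
  P2: 24.9919 km
  P3: 31.3463 km
  P4: 35.2144 km
  → nearest: P2 (24.9919 km)
Q3 at 38.2166°N, 123.6068°W:
  P1: 68.6629 km
  P2: 37.0183 km
  P3: 42.0329 km
  P4: 26.3225 km
  → nearest: P4 (26.3225 km)
Q4 at 38.6092°N, 123.9528°W:
  P1: 15.5906 km
  P2: 26.8723 km
  P3: 19.2486 km
  P4: 48.5663 km
  → nearest: P1 (15.5906 km)
Q5 at 38.2997°N, 123.9094°W:
  P1: 48.5719 km
  P2: 35.3542 km
  P3: 34.7687 km
  P4: 13.9341 km
  → nearest: P4 (13.9341 km)

Q1→P4; Q2→P2; Q3→P4; Q4→P1; Q5→P4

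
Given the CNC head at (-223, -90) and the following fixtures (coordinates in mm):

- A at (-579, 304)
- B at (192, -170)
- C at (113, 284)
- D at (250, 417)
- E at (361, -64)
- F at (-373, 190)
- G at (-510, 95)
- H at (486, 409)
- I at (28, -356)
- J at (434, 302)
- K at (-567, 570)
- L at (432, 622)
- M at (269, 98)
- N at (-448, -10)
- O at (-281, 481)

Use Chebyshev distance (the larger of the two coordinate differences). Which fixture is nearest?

N

Distances from (-223, -90):
A: 394 mm
B: 415 mm
C: 374 mm
D: 507 mm
E: 584 mm
F: 280 mm
G: 287 mm
H: 709 mm
I: 266 mm
J: 657 mm
K: 660 mm
L: 712 mm
M: 492 mm
N: 225 mm
O: 571 mm
Minimum: N at 225 mm.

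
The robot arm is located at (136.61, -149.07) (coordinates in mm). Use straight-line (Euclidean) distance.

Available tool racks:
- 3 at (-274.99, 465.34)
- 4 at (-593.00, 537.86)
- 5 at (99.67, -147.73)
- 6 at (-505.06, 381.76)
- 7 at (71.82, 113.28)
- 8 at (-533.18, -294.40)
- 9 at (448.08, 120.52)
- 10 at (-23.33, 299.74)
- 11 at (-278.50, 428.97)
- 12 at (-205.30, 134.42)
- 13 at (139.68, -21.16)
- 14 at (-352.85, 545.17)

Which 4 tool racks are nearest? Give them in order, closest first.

Distances from (136.61, -149.07):
3: √((-411.60)² + (614.41)²) = √(169414.5600 + 377499.6481) = 739.54 mm
4: √((-729.61)² + (686.93)²) = √(532330.7521 + 471872.8249) = 1002.10 mm
5: √((-36.94)² + (1.34)²) = √(1364.5636 + 1.7956) = 36.96 mm
6: √((-641.67)² + (530.83)²) = √(411740.3889 + 281780.4889) = 832.78 mm
7: √((-64.79)² + (262.35)²) = √(4197.7441 + 68827.5225) = 270.23 mm
8: √((-669.79)² + (-145.33)²) = √(448618.6441 + 21120.8089) = 685.38 mm
9: √((311.47)² + (269.59)²) = √(97013.5609 + 72678.7681) = 411.94 mm
10: √((-159.94)² + (448.81)²) = √(25580.8036 + 201430.4161) = 476.46 mm
11: √((-415.11)² + (578.04)²) = √(172316.3121 + 334130.2416) = 711.65 mm
12: √((-341.91)² + (283.49)²) = √(116902.4481 + 80366.5801) = 444.15 mm
13: √((3.07)² + (127.91)²) = √(9.4249 + 16360.9681) = 127.95 mm
14: √((-489.46)² + (694.24)²) = √(239571.0916 + 481969.1776) = 849.44 mm
Sorted: 5 (36.96 mm) < 13 (127.95 mm) < 7 (270.23 mm) < 9 (411.94 mm) < 12 (444.15 mm) < 10 (476.46 mm) < …

5, 13, 7, 9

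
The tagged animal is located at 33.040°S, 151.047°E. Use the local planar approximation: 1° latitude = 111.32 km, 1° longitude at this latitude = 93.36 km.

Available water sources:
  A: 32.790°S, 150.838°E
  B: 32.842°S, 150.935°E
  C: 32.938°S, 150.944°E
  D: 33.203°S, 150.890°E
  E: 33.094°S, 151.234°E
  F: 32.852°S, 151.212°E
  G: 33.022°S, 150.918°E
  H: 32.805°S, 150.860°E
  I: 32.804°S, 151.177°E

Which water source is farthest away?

Distances from 33.040°S, 151.047°E:
A: 33.989 km
B: 24.396 km
C: 14.879 km
D: 23.326 km
E: 18.464 km
F: 25.986 km
G: 12.209 km
H: 31.451 km
I: 28.940 km
Maximum: A at 33.989 km.

A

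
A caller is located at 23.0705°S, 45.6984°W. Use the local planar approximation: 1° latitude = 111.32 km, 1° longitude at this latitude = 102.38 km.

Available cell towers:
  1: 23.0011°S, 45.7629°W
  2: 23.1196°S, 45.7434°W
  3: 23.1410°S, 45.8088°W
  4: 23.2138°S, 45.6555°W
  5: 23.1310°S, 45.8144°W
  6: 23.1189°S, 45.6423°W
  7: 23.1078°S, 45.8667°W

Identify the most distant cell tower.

Distances from 23.0705°S, 45.6984°W:
1: 10.1632 km
2: 7.1485 km
3: 13.7602 km
4: 16.5457 km
5: 13.6528 km
6: 7.8751 km
7: 17.7238 km
Maximum: 7 at 17.7238 km.

7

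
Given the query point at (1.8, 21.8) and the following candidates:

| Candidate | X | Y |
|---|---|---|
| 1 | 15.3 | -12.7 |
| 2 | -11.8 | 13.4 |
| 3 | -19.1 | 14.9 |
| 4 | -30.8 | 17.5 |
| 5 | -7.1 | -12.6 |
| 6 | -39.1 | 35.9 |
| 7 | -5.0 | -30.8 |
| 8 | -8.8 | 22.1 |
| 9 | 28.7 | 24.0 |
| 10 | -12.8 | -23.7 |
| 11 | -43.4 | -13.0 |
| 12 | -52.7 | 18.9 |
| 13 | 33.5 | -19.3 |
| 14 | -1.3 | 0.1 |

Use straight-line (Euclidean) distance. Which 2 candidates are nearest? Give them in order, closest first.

Distances from (1.8, 21.8):
1: 37.0
2: 16.0
3: 22.0
4: 32.9
5: 35.5
6: 43.3
7: 53.0
8: 10.6
9: 27.0
10: 47.8
11: 57.0
12: 54.6
13: 51.9
14: 21.9
Sorted: 8 (10.6) < 2 (16.0) < 14 (21.9) < 3 (22.0) < …

8, 2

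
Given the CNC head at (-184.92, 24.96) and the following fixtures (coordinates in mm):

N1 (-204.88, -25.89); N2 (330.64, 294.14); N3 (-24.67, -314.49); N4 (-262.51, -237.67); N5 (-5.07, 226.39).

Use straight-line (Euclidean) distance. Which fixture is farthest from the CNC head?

Distances from (-184.92, 24.96):
N1: 54.63 mm
N2: 581.60 mm
N3: 375.37 mm
N4: 273.85 mm
N5: 270.04 mm
Maximum: N2 at 581.60 mm.

N2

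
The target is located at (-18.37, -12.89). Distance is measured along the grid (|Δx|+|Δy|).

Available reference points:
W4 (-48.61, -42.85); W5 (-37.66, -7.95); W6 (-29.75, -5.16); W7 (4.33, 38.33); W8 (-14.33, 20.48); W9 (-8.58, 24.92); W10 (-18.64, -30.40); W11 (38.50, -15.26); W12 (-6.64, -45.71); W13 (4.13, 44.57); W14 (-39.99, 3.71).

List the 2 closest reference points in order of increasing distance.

Distances from (-18.37, -12.89):
W4: |-30.24| + |-29.96| = 30.24 + 29.96 = 60.20
W5: |-19.29| + |4.94| = 19.29 + 4.94 = 24.23
W6: |-11.38| + |7.73| = 11.38 + 7.73 = 19.11
W7: |22.70| + |51.22| = 22.70 + 51.22 = 73.92
W8: |4.04| + |33.37| = 4.04 + 33.37 = 37.41
W9: |9.79| + |37.81| = 9.79 + 37.81 = 47.60
W10: |-0.27| + |-17.51| = 0.27 + 17.51 = 17.78
W11: |56.87| + |-2.37| = 56.87 + 2.37 = 59.24
W12: |11.73| + |-32.82| = 11.73 + 32.82 = 44.55
W13: |22.50| + |57.46| = 22.50 + 57.46 = 79.96
W14: |-21.62| + |16.60| = 21.62 + 16.60 = 38.22
Sorted: W10 (17.78) < W6 (19.11) < W5 (24.23) < W8 (37.41) < …

W10, W6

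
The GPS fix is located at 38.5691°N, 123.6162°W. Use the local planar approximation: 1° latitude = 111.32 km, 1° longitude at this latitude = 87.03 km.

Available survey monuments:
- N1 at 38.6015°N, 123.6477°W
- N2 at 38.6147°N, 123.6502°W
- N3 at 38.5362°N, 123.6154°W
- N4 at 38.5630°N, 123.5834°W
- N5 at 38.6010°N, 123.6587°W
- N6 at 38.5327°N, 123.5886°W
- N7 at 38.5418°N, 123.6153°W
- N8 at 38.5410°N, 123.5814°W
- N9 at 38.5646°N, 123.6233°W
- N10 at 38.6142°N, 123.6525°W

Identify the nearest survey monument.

N9

Distances from 38.5691°N, 123.6162°W:
N1: 4.5304 km
N2: 5.8757 km
N3: 3.6631 km
N4: 2.9342 km
N5: 5.1275 km
N6: 4.7105 km
N7: 3.0400 km
N8: 4.3540 km
N9: 0.7955 km
N10: 5.9318 km
Minimum: N9 at 0.7955 km.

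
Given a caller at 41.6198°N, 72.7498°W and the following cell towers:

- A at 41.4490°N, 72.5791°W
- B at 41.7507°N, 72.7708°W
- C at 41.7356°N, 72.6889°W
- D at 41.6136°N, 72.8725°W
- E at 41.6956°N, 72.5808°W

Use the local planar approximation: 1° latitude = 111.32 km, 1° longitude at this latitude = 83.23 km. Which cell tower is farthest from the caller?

Distances from 41.6198°N, 72.7498°W:
A: √((-0.1708·111.32)² + (0.1707·83.23)²) = √(361.511509 + 201.849107) = 23.7352 km
B: √((0.1309·111.32)² + (-0.0210·83.23)²) = √(212.337006 + 3.054910) = 14.6762 km
C: √((0.1158·111.32)² + (0.0609·83.23)²) = √(166.174168 + 25.691791) = 13.8516 km
D: √((-0.0062·111.32)² + (-0.1227·83.23)²) = √(0.476354 + 104.291500) = 10.2356 km
E: √((0.0758·111.32)² + (0.1690·83.23)²) = √(71.200789 + 197.848699) = 16.4027 km
Maximum: A at 23.7352 km.

A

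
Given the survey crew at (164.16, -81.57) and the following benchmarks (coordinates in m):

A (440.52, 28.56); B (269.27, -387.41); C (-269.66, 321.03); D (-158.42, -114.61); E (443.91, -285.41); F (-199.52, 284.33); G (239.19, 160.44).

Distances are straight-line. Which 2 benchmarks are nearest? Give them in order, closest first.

Distances from (164.16, -81.57):
A: √((276.36)² + (110.13)²) = √(76374.8496 + 12128.6169) = 297.50 m
B: √((105.11)² + (-305.84)²) = √(11048.1121 + 93538.1056) = 323.40 m
C: √((-433.82)² + (402.60)²) = √(188199.7924 + 162086.7600) = 591.85 m
D: √((-322.58)² + (-33.04)²) = √(104057.8564 + 1091.6416) = 324.27 m
E: √((279.75)² + (-203.84)²) = √(78260.0625 + 41550.7456) = 346.14 m
F: √((-363.68)² + (365.90)²) = √(132263.1424 + 133882.8100) = 515.89 m
G: √((75.03)² + (242.01)²) = √(5629.5009 + 58568.8401) = 253.37 m
Sorted: G (253.37 m) < A (297.50 m) < B (323.40 m) < D (324.27 m) < …

G, A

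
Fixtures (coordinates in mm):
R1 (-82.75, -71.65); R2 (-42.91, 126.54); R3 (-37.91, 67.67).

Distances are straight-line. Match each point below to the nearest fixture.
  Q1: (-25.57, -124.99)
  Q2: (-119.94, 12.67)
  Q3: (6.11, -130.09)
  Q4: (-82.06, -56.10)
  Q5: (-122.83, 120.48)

Q1 at (-25.57, -124.99):
  R1: 78.20 mm
  R2: 252.13 mm
  R3: 193.05 mm
  → nearest: R1 (78.20 mm)
Q2 at (-119.94, 12.67):
  R1: 92.16 mm
  R2: 137.48 mm
  R3: 98.76 mm
  → nearest: R1 (92.16 mm)
Q3 at (6.11, -130.09):
  R1: 106.35 mm
  R2: 261.27 mm
  R3: 202.60 mm
  → nearest: R1 (106.35 mm)
Q4 at (-82.06, -56.10):
  R1: 15.57 mm
  R2: 186.79 mm
  R3: 131.41 mm
  → nearest: R1 (15.57 mm)
Q5 at (-122.83, 120.48):
  R1: 196.27 mm
  R2: 80.15 mm
  R3: 100.00 mm
  → nearest: R2 (80.15 mm)

Q1→R1; Q2→R1; Q3→R1; Q4→R1; Q5→R2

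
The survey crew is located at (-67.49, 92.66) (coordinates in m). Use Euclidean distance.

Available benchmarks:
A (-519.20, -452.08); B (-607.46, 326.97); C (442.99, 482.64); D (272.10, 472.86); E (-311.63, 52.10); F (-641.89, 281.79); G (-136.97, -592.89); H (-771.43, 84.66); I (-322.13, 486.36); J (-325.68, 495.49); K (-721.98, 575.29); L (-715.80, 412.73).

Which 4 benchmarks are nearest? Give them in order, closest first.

Distances from (-67.49, 92.66):
A: √((-451.71)² + (-544.74)²) = √(204041.9241 + 296741.6676) = 707.66 m
B: √((-539.97)² + (234.31)²) = √(291567.6009 + 54901.1761) = 588.62 m
C: √((510.48)² + (389.98)²) = √(260589.8304 + 152084.4004) = 642.40 m
D: √((339.59)² + (380.20)²) = √(115321.3681 + 144552.0400) = 509.78 m
E: √((-244.14)² + (-40.56)²) = √(59604.3396 + 1645.1136) = 247.49 m
F: √((-574.40)² + (189.13)²) = √(329935.3600 + 35770.1569) = 604.74 m
G: √((-69.48)² + (-685.55)²) = √(4827.4704 + 469978.8025) = 689.06 m
H: √((-703.94)² + (-8.00)²) = √(495531.5236 + 64.0000) = 703.99 m
I: √((-254.64)² + (393.70)²) = √(64841.5296 + 154999.6900) = 468.87 m
J: √((-258.19)² + (402.83)²) = √(66662.0761 + 162272.0089) = 478.47 m
K: √((-654.49)² + (482.63)²) = √(428357.1601 + 232931.7169) = 813.20 m
L: √((-648.31)² + (320.07)²) = √(420305.8561 + 102444.8049) = 723.01 m
Sorted: E (247.49 m) < I (468.87 m) < J (478.47 m) < D (509.78 m) < B (588.62 m) < F (604.74 m) < …

E, I, J, D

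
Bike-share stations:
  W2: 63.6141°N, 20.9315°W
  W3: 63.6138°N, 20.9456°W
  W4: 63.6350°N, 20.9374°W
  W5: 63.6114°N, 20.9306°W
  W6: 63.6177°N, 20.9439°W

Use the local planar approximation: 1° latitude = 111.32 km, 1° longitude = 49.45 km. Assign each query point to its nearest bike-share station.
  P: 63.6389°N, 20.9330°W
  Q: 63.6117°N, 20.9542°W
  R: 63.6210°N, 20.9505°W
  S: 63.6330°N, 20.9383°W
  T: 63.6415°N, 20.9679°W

P→W4; Q→W3; R→W6; S→W4; T→W4

P at 63.6389°N, 20.9330°W:
  W2: √((-0.0248·111.32)² + (0.0015·49.45)²) = √(7.621663 + 0.005502) = 2.7617 km
  W3: √((-0.0251·111.32)² + (-0.0126·49.45)²) = √(7.807174 + 0.388216) = 2.8628 km
  W4: √((-0.0039·111.32)² + (-0.0044·49.45)²) = √(0.188484 + 0.047341) = 0.4856 km
  W5: √((-0.0275·111.32)² + (0.0024·49.45)²) = √(9.371558 + 0.014085) = 3.0636 km
  W6: √((-0.0212·111.32)² + (-0.0109·49.45)²) = √(5.569524 + 0.290526) = 2.4208 km
  → nearest: W4 (0.4856 km)
Q at 63.6117°N, 20.9542°W:
  W2: √((0.0024·111.32)² + (0.0227·49.45)²) = √(0.071379 + 1.260040) = 1.1539 km
  W3: √((0.0021·111.32)² + (0.0086·49.45)²) = √(0.054649 + 0.180855) = 0.4853 km
  W4: √((0.0233·111.32)² + (0.0168·49.45)²) = √(6.727570 + 0.690162) = 2.7236 km
  W5: √((-0.0003·111.32)² + (0.0236·49.45)²) = √(0.001115 + 1.361936) = 1.1675 km
  W6: √((0.0060·111.32)² + (0.0103·49.45)²) = √(0.446117 + 0.259422) = 0.8400 km
  → nearest: W3 (0.4853 km)
R at 63.6210°N, 20.9505°W:
  W2: √((-0.0069·111.32)² + (0.0190·49.45)²) = √(0.589990 + 0.882754) = 1.2136 km
  W3: √((-0.0072·111.32)² + (0.0049·49.45)²) = √(0.642409 + 0.058712) = 0.8373 km
  W4: √((0.0140·111.32)² + (0.0131·49.45)²) = √(2.428860 + 0.419638) = 1.6877 km
  W5: √((-0.0096·111.32)² + (0.0199·49.45)²) = √(1.142060 + 0.968364) = 1.4527 km
  W6: √((-0.0033·111.32)² + (0.0066·49.45)²) = √(0.134950 + 0.106517) = 0.4914 km
  → nearest: W6 (0.4914 km)
S at 63.6330°N, 20.9383°W:
  W2: √((-0.0189·111.32)² + (0.0068·49.45)²) = √(4.426597 + 0.113071) = 2.1306 km
  W3: √((-0.0192·111.32)² + (-0.0073·49.45)²) = √(4.568239 + 0.130310) = 2.1676 km
  W4: √((0.0020·111.32)² + (0.0009·49.45)²) = √(0.049569 + 0.001981) = 0.2270 km
  W5: √((-0.0216·111.32)² + (0.0077·49.45)²) = √(5.781678 + 0.144982) = 2.4345 km
  W6: √((-0.0153·111.32)² + (-0.0056·49.45)²) = √(2.900877 + 0.076685) = 1.7256 km
  → nearest: W4 (0.2270 km)
T at 63.6415°N, 20.9679°W:
  W2: √((-0.0274·111.32)² + (0.0364·49.45)²) = √(9.303525 + 3.239928) = 3.5417 km
  W3: √((-0.0277·111.32)² + (0.0223·49.45)²) = √(9.508367 + 1.216024) = 3.2748 km
  W4: √((-0.0065·111.32)² + (0.0305·49.45)²) = √(0.523568 + 2.274743) = 1.6728 km
  W5: √((-0.0301·111.32)² + (0.0373·49.45)²) = √(11.227405 + 3.402125) = 3.8249 km
  W6: √((-0.0238·111.32)² + (0.0240·49.45)²) = √(7.019405 + 1.408494) = 2.9031 km
  → nearest: W4 (1.6728 km)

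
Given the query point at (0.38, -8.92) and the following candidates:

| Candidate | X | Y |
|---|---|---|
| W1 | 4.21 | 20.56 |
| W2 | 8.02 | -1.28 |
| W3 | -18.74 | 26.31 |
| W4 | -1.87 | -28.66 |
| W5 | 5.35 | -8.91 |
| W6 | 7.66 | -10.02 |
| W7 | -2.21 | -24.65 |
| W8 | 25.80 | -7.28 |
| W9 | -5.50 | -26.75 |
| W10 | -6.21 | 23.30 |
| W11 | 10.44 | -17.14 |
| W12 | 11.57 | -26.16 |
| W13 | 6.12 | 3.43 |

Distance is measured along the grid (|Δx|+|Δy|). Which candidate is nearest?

W5

Distances from (0.38, -8.92):
W1: |3.83| + |29.48| = 3.83 + 29.48 = 33.31
W2: |7.64| + |7.64| = 7.64 + 7.64 = 15.28
W3: |-19.12| + |35.23| = 19.12 + 35.23 = 54.35
W4: |-2.25| + |-19.74| = 2.25 + 19.74 = 21.99
W5: |4.97| + |0.01| = 4.97 + 0.01 = 4.98
W6: |7.28| + |-1.10| = 7.28 + 1.10 = 8.38
W7: |-2.59| + |-15.73| = 2.59 + 15.73 = 18.32
W8: |25.42| + |1.64| = 25.42 + 1.64 = 27.06
W9: |-5.88| + |-17.83| = 5.88 + 17.83 = 23.71
W10: |-6.59| + |32.22| = 6.59 + 32.22 = 38.81
W11: |10.06| + |-8.22| = 10.06 + 8.22 = 18.28
W12: |11.19| + |-17.24| = 11.19 + 17.24 = 28.43
W13: |5.74| + |12.35| = 5.74 + 12.35 = 18.09
Minimum: W5 at 4.98.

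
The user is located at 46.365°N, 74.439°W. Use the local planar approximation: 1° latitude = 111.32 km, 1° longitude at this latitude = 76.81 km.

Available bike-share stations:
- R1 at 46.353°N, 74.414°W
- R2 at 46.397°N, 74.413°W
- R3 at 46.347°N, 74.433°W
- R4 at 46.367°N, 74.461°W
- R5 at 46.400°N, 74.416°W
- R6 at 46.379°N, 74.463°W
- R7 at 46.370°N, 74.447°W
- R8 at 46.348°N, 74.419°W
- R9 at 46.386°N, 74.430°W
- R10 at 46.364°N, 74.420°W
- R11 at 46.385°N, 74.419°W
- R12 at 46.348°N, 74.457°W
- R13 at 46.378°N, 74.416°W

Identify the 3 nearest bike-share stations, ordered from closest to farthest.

Distances from 46.365°N, 74.439°W:
R1: 2.339 km
R2: 4.084 km
R3: 2.056 km
R4: 1.704 km
R5: 4.278 km
R6: 2.414 km
R7: 0.829 km
R8: 2.437 km
R9: 2.438 km
R10: 1.464 km
R11: 2.705 km
R12: 2.344 km
R13: 2.284 km
Sorted: R7 (0.829 km) < R10 (1.464 km) < R4 (1.704 km) < R3 (2.056 km) < R13 (2.284 km) < …

R7, R10, R4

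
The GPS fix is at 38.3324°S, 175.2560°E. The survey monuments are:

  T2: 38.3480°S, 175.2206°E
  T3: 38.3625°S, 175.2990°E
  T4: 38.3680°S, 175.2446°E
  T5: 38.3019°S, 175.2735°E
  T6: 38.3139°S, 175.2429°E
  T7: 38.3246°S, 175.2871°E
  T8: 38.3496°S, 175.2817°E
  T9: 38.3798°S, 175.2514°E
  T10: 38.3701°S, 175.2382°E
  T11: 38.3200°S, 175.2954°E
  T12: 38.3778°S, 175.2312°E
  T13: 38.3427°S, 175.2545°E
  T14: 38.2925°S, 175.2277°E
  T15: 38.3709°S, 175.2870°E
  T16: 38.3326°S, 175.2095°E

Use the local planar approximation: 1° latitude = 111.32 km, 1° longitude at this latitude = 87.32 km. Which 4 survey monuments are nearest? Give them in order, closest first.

T13, T6, T7, T8

Distances from 38.3324°S, 175.2560°E:
T2: √((-0.0156·111.32)² + (-0.0354·87.32)²) = √(3.015752 + 9.555072) = 3.5455 km
T3: √((-0.0301·111.32)² + (0.0430·87.32)²) = √(11.227405 + 14.098223) = 5.0325 km
T4: √((-0.0356·111.32)² + (-0.0114·87.32)²) = √(15.705306 + 0.990917) = 4.0861 km
T5: √((0.0305·111.32)² + (0.0175·87.32)²) = √(11.527790 + 2.335090) = 3.7233 km
T6: √((0.0185·111.32)² + (-0.0131·87.32)²) = √(4.241211 + 1.308489) = 2.3558 km
T7: √((0.0078·111.32)² + (0.0311·87.32)²) = √(0.753938 + 7.374766) = 2.8511 km
T8: √((-0.0172·111.32)² + (0.0257·87.32)²) = √(3.666091 + 5.036093) = 2.9499 km
T9: √((-0.0474·111.32)² + (-0.0046·87.32)²) = √(27.842170 + 0.161340) = 5.2918 km
T10: √((-0.0377·111.32)² + (-0.0178·87.32)²) = √(17.612828 + 2.415836) = 4.4753 km
T11: √((0.0124·111.32)² + (0.0394·87.32)²) = √(1.905416 + 11.836407) = 3.7070 km
T12: √((-0.0454·111.32)² + (-0.0248·87.32)²) = √(25.542188 + 4.689546) = 5.4983 km
T13: √((-0.0103·111.32)² + (-0.0015·87.32)²) = √(1.314682 + 0.017156) = 1.1541 km
T14: √((0.0399·111.32)² + (-0.0283·87.32)²) = √(19.728415 + 6.106612) = 5.0828 km
T15: √((-0.0385·111.32)² + (0.0310·87.32)²) = √(18.368253 + 7.327416) = 5.0691 km
T16: √((-0.0002·111.32)² + (-0.0465·87.32)²) = √(0.000496 + 16.486686) = 4.0604 km
Sorted: T13 (1.1541 km) < T6 (2.3558 km) < T7 (2.8511 km) < T8 (2.9499 km) < T2 (3.5455 km) < T11 (3.7070 km) < …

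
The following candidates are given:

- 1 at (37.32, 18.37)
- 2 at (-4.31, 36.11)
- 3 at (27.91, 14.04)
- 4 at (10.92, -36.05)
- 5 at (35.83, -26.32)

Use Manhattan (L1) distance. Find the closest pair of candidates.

1 and 3

Pairwise distances:
1–2: |-41.63| + |17.74| = 41.63 + 17.74 = 59.37
1–3: |-9.41| + |-4.33| = 9.41 + 4.33 = 13.74
1–4: |-26.40| + |-54.42| = 26.40 + 54.42 = 80.82
1–5: |-1.49| + |-44.69| = 1.49 + 44.69 = 46.18
2–3: |32.22| + |-22.07| = 32.22 + 22.07 = 54.29
2–4: |15.23| + |-72.16| = 15.23 + 72.16 = 87.39
2–5: |40.14| + |-62.43| = 40.14 + 62.43 = 102.57
3–4: |-16.99| + |-50.09| = 16.99 + 50.09 = 67.08
3–5: |7.92| + |-40.36| = 7.92 + 40.36 = 48.28
4–5: |24.91| + |9.73| = 24.91 + 9.73 = 34.64
Closest pair: 1–3 at 13.74.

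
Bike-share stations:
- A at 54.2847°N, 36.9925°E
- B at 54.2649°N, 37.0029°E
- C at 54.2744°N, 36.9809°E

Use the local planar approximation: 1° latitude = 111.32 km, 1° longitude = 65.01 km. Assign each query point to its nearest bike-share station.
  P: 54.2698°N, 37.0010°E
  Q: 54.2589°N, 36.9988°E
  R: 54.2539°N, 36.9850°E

P at 54.2698°N, 37.0010°E:
  A: √((0.0149·111.32)² + (-0.0085·65.01)²) = √(2.751180 + 0.305350) = 1.7483 km
  B: √((-0.0049·111.32)² + (0.0019·65.01)²) = √(0.297535 + 0.015257) = 0.5593 km
  C: √((0.0046·111.32)² + (-0.0201·65.01)²) = √(0.262218 + 1.707468) = 1.4035 km
  → nearest: B (0.5593 km)
Q at 54.2589°N, 36.9988°E:
  A: √((0.0258·111.32)² + (-0.0063·65.01)²) = √(8.248706 + 0.167742) = 2.9011 km
  B: √((0.0060·111.32)² + (0.0041·65.01)²) = √(0.446117 + 0.071044) = 0.7191 km
  C: √((0.0155·111.32)² + (-0.0179·65.01)²) = √(2.977212 + 1.354149) = 2.0812 km
  → nearest: B (0.7191 km)
R at 54.2539°N, 36.9850°E:
  A: √((0.0308·111.32)² + (0.0075·65.01)²) = √(11.755682 + 0.237729) = 3.4632 km
  B: √((0.0110·111.32)² + (0.0179·65.01)²) = √(1.499449 + 1.354149) = 1.6893 km
  C: √((0.0205·111.32)² + (-0.0041·65.01)²) = √(5.207798 + 0.071044) = 2.2976 km
  → nearest: B (1.6893 km)

P→B; Q→B; R→B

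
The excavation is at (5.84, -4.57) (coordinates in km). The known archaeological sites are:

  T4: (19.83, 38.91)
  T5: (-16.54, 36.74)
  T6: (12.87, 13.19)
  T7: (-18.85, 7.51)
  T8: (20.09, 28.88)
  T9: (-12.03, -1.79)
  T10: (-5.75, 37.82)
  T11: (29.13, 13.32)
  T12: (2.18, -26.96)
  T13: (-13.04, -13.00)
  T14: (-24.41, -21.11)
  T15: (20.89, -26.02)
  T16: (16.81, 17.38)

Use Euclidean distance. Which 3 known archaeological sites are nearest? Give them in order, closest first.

Distances from (5.84, -4.57):
T4: 45.68 km
T5: 46.98 km
T6: 19.10 km
T7: 27.49 km
T8: 36.36 km
T9: 18.08 km
T10: 43.95 km
T11: 29.37 km
T12: 22.69 km
T13: 20.68 km
T14: 34.48 km
T15: 26.20 km
T16: 24.54 km
Sorted: T9 (18.08 km) < T6 (19.10 km) < T13 (20.68 km) < T12 (22.69 km) < T16 (24.54 km) < …

T9, T6, T13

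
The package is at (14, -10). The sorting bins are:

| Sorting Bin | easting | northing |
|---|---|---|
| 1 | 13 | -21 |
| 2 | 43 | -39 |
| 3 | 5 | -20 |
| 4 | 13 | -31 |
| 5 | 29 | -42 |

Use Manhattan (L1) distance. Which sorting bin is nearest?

Distances from (14, -10):
1: |-1| + |-11| = 1 + 11 = 12
2: |29| + |-29| = 29 + 29 = 58
3: |-9| + |-10| = 9 + 10 = 19
4: |-1| + |-21| = 1 + 21 = 22
5: |15| + |-32| = 15 + 32 = 47
Minimum: 1 at 12.

1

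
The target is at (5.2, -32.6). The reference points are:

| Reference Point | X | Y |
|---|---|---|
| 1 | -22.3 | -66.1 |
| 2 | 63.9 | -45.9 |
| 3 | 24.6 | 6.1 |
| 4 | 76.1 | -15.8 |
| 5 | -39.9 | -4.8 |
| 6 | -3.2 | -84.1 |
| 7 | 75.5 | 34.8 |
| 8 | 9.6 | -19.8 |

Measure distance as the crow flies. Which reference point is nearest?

Distances from (5.2, -32.6):
1: √((-27.5)² + (-33.5)²) = √(756.2500 + 1122.2500) = 43.34
2: √((58.7)² + (-13.3)²) = √(3445.6900 + 176.8900) = 60.19
3: √((19.4)² + (38.7)²) = √(376.3600 + 1497.6900) = 43.29
4: √((70.9)² + (16.8)²) = √(5026.8100 + 282.2400) = 72.86
5: √((-45.1)² + (27.8)²) = √(2034.0100 + 772.8400) = 52.98
6: √((-8.4)² + (-51.5)²) = √(70.5600 + 2652.2500) = 52.18
7: √((70.3)² + (67.4)²) = √(4942.0900 + 4542.7600) = 97.39
8: √((4.4)² + (12.8)²) = √(19.3600 + 163.8400) = 13.54
Minimum: 8 at 13.54.

8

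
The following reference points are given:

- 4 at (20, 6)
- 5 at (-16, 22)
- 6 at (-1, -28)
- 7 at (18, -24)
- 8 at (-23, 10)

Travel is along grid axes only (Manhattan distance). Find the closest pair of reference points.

5 and 8

Pairwise distances:
4–5: 52
4–6: 55
4–7: 32
4–8: 47
5–6: 65
5–7: 80
5–8: 19
6–7: 23
6–8: 60
7–8: 75
Closest pair: 5–8 at 19.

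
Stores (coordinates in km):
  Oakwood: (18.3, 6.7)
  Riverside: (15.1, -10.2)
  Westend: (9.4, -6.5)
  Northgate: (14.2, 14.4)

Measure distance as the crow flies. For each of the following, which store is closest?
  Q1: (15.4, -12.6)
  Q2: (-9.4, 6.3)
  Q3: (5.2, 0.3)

Q1→Riverside; Q2→Westend; Q3→Westend

Q1 at (15.4, -12.6):
  Oakwood: √((2.9)² + (19.3)²) = √(8.410 + 372.490) = 19.5 km
  Riverside: √((-0.3)² + (2.4)²) = √(0.090 + 5.760) = 2.4 km
  Westend: √((-6.0)² + (6.1)²) = √(36.000 + 37.210) = 8.6 km
  Northgate: √((-1.2)² + (27.0)²) = √(1.440 + 729.000) = 27.0 km
  → nearest: Riverside (2.4 km)
Q2 at (-9.4, 6.3):
  Oakwood: √((27.7)² + (0.4)²) = √(767.290 + 0.160) = 27.7 km
  Riverside: √((24.5)² + (-16.5)²) = √(600.250 + 272.250) = 29.5 km
  Westend: √((18.8)² + (-12.8)²) = √(353.440 + 163.840) = 22.7 km
  Northgate: √((23.6)² + (8.1)²) = √(556.960 + 65.610) = 25.0 km
  → nearest: Westend (22.7 km)
Q3 at (5.2, 0.3):
  Oakwood: √((13.1)² + (6.4)²) = √(171.610 + 40.960) = 14.6 km
  Riverside: √((9.9)² + (-10.5)²) = √(98.010 + 110.250) = 14.4 km
  Westend: √((4.2)² + (-6.8)²) = √(17.640 + 46.240) = 8.0 km
  Northgate: √((9.0)² + (14.1)²) = √(81.000 + 198.810) = 16.7 km
  → nearest: Westend (8.0 km)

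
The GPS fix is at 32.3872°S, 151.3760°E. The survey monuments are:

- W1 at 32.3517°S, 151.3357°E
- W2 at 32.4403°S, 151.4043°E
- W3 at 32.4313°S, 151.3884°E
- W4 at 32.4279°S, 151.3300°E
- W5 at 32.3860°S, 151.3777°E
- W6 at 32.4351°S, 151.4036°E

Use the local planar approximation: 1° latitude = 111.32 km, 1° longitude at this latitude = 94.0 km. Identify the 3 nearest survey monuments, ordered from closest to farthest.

W5, W3, W1

Distances from 32.3872°S, 151.3760°E:
W1: 5.4743 km
W2: 6.4821 km
W3: 5.0457 km
W4: 6.2629 km
W5: 0.2083 km
W6: 5.9299 km
Sorted: W5 (0.2083 km) < W3 (5.0457 km) < W1 (5.4743 km) < W6 (5.9299 km) < W4 (6.2629 km) < …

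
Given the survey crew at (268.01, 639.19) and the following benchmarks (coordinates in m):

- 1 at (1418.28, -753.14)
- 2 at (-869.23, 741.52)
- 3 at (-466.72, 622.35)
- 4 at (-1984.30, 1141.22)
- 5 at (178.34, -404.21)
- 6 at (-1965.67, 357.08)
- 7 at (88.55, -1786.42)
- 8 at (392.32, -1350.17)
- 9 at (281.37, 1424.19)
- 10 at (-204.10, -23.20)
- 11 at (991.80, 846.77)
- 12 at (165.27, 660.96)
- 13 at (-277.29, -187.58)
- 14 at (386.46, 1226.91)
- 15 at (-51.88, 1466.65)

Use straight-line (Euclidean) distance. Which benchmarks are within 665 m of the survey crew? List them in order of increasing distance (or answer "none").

12, 14

Distances from (268.01, 639.19):
1: 1806.02 m
2: 1141.83 m
3: 734.92 m
4: 2307.58 m
5: 1047.25 m
6: 2251.42 m
7: 2432.24 m
8: 1993.24 m
9: 785.11 m
10: 813.42 m
11: 752.97 m
12: 105.02 m
13: 990.40 m
14: 599.54 m
15: 887.14 m
Threshold 665 m: 12 (105.02 m), 14 (599.54 m) are within range.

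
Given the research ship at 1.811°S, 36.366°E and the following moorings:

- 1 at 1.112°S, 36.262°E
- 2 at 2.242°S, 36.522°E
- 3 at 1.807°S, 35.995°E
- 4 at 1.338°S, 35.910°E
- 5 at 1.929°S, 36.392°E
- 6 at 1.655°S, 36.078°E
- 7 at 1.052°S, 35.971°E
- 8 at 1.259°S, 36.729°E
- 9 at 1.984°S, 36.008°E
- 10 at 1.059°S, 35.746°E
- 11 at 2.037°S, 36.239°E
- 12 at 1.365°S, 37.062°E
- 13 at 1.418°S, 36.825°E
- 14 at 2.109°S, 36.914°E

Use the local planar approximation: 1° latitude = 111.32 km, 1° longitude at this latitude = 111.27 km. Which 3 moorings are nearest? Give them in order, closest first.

Distances from 1.811°S, 36.366°E:
1: √((0.699·111.32)² + (-0.104·111.27)²) = √(6054.81317 + 133.91304) = 78.668 km
2: √((-0.431·111.32)² + (0.156·111.27)²) = √(2301.97676 + 301.30433) = 51.022 km
3: √((0.004·111.32)² + (-0.371·111.27)²) = √(0.19827 + 1704.13500) = 41.284 km
4: √((0.473·111.32)² + (-0.456·111.27)²) = √(2772.48163 + 2574.45830) = 73.123 km
5: √((-0.118·111.32)² + (0.026·111.27)²) = √(172.54819 + 8.36956) = 13.451 km
6: √((0.156·111.32)² + (-0.288·111.27)²) = √(301.57518 + 1026.93073) = 36.449 km
7: √((0.759·111.32)² + (-0.395·111.27)²) = √(7138.87779 + 1931.74754) = 95.240 km
8: √((0.552·111.32)² + (0.363·111.27)²) = √(3775.93536 + 1631.43369) = 73.535 km
9: √((-0.173·111.32)² + (-0.358·111.27)²) = √(370.88443 + 1586.80014) = 44.246 km
10: √((0.752·111.32)² + (-0.620·111.27)²) = √(7007.80610 + 4759.26136) = 108.476 km
11: √((-0.226·111.32)² + (-0.127·111.27)²) = √(632.94107 + 199.69336) = 28.855 km
12: √((0.446·111.32)² + (0.696·111.27)²) = √(2464.99540 + 5997.56074) = 91.992 km
13: √((0.393·111.32)² + (0.459·111.27)²) = √(1913.95400 + 2608.44418) = 67.249 km
14: √((-0.298·111.32)² + (0.548·111.27)²) = √(1100.47181 + 3718.06770) = 69.416 km
Sorted: 5 (13.451 km) < 11 (28.855 km) < 6 (36.449 km) < 3 (41.284 km) < 9 (44.246 km) < …

5, 11, 6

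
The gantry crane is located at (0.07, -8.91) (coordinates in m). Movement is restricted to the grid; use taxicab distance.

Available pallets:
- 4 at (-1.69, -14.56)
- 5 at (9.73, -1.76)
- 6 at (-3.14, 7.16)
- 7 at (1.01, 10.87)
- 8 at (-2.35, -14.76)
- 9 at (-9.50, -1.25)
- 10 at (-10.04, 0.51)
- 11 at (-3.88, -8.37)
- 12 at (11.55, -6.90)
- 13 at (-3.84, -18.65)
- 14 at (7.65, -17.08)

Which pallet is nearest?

11

Distances from (0.07, -8.91):
4: |-1.76| + |-5.65| = 1.76 + 5.65 = 7.41 m
5: |9.66| + |7.15| = 9.66 + 7.15 = 16.81 m
6: |-3.21| + |16.07| = 3.21 + 16.07 = 19.28 m
7: |0.94| + |19.78| = 0.94 + 19.78 = 20.72 m
8: |-2.42| + |-5.85| = 2.42 + 5.85 = 8.27 m
9: |-9.57| + |7.66| = 9.57 + 7.66 = 17.23 m
10: |-10.11| + |9.42| = 10.11 + 9.42 = 19.53 m
11: |-3.95| + |0.54| = 3.95 + 0.54 = 4.49 m
12: |11.48| + |2.01| = 11.48 + 2.01 = 13.49 m
13: |-3.91| + |-9.74| = 3.91 + 9.74 = 13.65 m
14: |7.58| + |-8.17| = 7.58 + 8.17 = 15.75 m
Minimum: 11 at 4.49 m.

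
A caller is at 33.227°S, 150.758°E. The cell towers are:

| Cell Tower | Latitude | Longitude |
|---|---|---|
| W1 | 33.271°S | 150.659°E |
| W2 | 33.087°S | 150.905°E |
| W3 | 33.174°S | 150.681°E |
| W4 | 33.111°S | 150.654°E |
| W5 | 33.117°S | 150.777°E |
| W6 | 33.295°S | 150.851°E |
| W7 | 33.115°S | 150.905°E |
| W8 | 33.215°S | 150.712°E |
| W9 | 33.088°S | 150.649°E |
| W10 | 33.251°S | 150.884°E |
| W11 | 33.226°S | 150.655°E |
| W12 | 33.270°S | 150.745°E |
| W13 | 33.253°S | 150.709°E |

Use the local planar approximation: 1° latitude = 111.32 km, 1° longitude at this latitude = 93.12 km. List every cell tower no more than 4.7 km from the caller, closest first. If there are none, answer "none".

Distances from 33.227°S, 150.758°E:
W1: 10.439 km
W2: 20.743 km
W3: 9.286 km
W4: 16.141 km
W5: 12.372 km
W6: 11.502 km
W7: 18.516 km
W8: 4.487 km
W9: 18.505 km
W10: 12.033 km
W11: 9.592 km
W12: 4.937 km
W13: 5.403 km
Threshold 4.7 km: W8 (4.487 km) is within range.

W8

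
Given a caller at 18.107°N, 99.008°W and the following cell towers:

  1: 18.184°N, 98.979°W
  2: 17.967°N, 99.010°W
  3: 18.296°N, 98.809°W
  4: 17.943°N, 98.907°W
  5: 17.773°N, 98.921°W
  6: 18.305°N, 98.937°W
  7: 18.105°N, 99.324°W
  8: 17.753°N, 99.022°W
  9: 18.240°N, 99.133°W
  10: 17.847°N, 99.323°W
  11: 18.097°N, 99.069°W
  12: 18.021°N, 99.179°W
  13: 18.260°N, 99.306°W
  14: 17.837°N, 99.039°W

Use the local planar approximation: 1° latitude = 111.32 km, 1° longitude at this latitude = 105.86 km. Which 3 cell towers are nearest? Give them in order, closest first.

Distances from 18.107°N, 99.008°W:
1: 9.105 km
2: 15.586 km
3: 29.773 km
4: 21.157 km
5: 38.305 km
6: 23.288 km
7: 33.453 km
8: 39.435 km
9: 19.857 km
10: 44.155 km
11: 6.553 km
12: 20.478 km
13: 35.850 km
14: 30.235 km
Sorted: 11 (6.553 km) < 1 (9.105 km) < 2 (15.586 km) < 9 (19.857 km) < 12 (20.478 km) < …

11, 1, 2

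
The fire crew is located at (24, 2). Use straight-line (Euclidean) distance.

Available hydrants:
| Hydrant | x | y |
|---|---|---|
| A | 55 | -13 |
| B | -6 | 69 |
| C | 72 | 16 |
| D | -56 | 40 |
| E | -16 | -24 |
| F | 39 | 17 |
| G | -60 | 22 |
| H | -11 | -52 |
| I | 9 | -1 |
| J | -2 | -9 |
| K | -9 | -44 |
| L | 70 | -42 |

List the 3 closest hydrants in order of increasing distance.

Distances from (24, 2):
A: 34.4
B: 73.4
C: 50.0
D: 88.6
E: 47.7
F: 21.2
G: 86.3
H: 64.4
I: 15.3
J: 28.2
K: 56.6
L: 63.7
Sorted: I (15.3) < F (21.2) < J (28.2) < A (34.4) < E (47.7) < …

I, F, J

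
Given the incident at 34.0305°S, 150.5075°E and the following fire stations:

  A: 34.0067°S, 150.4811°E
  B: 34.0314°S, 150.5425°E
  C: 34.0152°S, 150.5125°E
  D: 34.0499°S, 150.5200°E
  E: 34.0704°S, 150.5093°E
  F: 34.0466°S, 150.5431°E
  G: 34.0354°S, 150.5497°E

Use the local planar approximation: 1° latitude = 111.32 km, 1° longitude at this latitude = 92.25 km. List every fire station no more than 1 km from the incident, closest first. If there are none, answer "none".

none

Distances from 34.0305°S, 150.5075°E:
A: √((0.0238·111.32)² + (-0.0264·92.25)²) = √(7.019405 + 5.931173) = 3.5987 km
B: √((-0.0009·111.32)² + (0.0350·92.25)²) = √(0.010038 + 10.424827) = 3.2303 km
C: √((0.0153·111.32)² + (0.0050·92.25)²) = √(2.900877 + 0.212752) = 1.7645 km
D: √((-0.0194·111.32)² + (0.0125·92.25)²) = √(4.663907 + 1.329697) = 2.4482 km
E: √((-0.0399·111.32)² + (0.0018·92.25)²) = √(19.728415 + 0.027573) = 4.4448 km
F: √((-0.0161·111.32)² + (0.0356·92.25)²) = √(3.212167 + 10.785313) = 3.7413 km
G: √((-0.0049·111.32)² + (0.0422·92.25)²) = √(0.297535 + 15.155060) = 3.9310 km
Threshold 1 km: none within range.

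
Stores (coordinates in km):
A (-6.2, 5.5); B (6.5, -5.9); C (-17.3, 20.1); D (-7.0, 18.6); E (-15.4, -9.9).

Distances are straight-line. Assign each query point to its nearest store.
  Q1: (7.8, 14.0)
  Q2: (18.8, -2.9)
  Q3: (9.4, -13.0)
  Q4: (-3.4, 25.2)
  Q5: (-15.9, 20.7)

Q1 at (7.8, 14.0):
  A: 16.38 km
  B: 19.94 km
  C: 25.83 km
  D: 15.50 km
  E: 33.31 km
  → nearest: D (15.50 km)
Q2 at (18.8, -2.9):
  A: 26.37 km
  B: 12.66 km
  C: 42.80 km
  D: 33.58 km
  E: 34.91 km
  → nearest: B (12.66 km)
Q3 at (9.4, -13.0):
  A: 24.20 km
  B: 7.67 km
  C: 42.53 km
  D: 35.60 km
  E: 24.99 km
  → nearest: B (7.67 km)
Q4 at (-3.4, 25.2):
  A: 19.90 km
  B: 32.64 km
  C: 14.81 km
  D: 7.52 km
  E: 37.09 km
  → nearest: D (7.52 km)
Q5 at (-15.9, 20.7):
  A: 18.03 km
  B: 34.78 km
  C: 1.52 km
  D: 9.14 km
  E: 30.60 km
  → nearest: C (1.52 km)

Q1→D; Q2→B; Q3→B; Q4→D; Q5→C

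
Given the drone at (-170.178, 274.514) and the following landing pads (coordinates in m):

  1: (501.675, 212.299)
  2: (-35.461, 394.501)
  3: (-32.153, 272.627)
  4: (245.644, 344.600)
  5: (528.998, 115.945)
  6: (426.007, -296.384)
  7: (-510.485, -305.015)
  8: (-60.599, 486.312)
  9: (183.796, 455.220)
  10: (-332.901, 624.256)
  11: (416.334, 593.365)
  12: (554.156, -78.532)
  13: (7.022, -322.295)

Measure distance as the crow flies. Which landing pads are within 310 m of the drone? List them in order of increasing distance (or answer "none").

3, 2, 8

Distances from (-170.178, 274.514):
1: √((671.853)² + (-62.215)²) = √(451386.45361 + 3870.70623) = 674.727 m
2: √((134.717)² + (119.987)²) = √(18148.67009 + 14396.88017) = 180.404 m
3: √((138.025)² + (-1.887)²) = √(19050.90063 + 3.56077) = 138.038 m
4: √((415.822)² + (70.086)²) = √(172907.93568 + 4912.04740) = 421.687 m
5: √((699.176)² + (-158.569)²) = √(488847.07898 + 25144.12776) = 716.932 m
6: √((596.185)² + (-570.898)²) = √(355436.55422 + 325924.52640) = 825.446 m
7: √((-340.307)² + (-579.529)²) = √(115808.85425 + 335853.86184) = 672.059 m
8: √((109.579)² + (211.798)²) = √(12007.55724 + 44858.39280) = 238.466 m
9: √((353.974)² + (180.706)²) = √(125297.59268 + 32654.65844) = 397.432 m
10: √((-162.723)² + (349.742)²) = √(26478.77473 + 122319.46656) = 385.744 m
11: √((586.512)² + (318.851)²) = √(343996.32614 + 101665.96020) = 667.579 m
12: √((724.334)² + (-353.046)²) = √(524659.74356 + 124641.47812) = 805.792 m
13: √((177.200)² + (-596.809)²) = √(31399.84000 + 356180.98248) = 622.560 m
Threshold 310 m: 3 (138.038 m), 2 (180.404 m), 8 (238.466 m) are within range.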